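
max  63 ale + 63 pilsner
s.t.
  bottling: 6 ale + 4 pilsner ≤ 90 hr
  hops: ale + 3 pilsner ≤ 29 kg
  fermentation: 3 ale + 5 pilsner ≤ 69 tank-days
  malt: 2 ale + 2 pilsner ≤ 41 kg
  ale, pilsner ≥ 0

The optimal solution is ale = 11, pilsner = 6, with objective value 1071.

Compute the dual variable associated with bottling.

9

At the optimum: bottling uses 90 of 90 (binding); hops uses 29 of 29 (binding); fermentation uses 63 of 69 (slack = 6); malt uses 34 of 41 (slack = 7).
Slack constraints have shadow price 0 (complementary slackness).
Dual feasibility on the basic columns requires 6·y_bottling + 1·y_hops = 63, 4·y_bottling + 3·y_hops = 63.
→ y_bottling = 9 and y_hops = 9.
Shadow price of bottling = 9.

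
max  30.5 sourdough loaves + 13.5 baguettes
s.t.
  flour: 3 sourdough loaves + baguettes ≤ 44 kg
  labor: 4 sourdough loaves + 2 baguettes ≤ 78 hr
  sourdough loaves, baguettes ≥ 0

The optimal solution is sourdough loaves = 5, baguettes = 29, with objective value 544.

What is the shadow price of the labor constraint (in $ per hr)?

5

Both flour and labor are binding at x*.
Dual feasibility on the basic columns requires 3·y_flour + 4·y_labor = 30.5, 1·y_flour + 2·y_labor = 13.5.
This yields shadow prices y_flour = 3.5, y_labor = 5.
Shadow price of labor = 5.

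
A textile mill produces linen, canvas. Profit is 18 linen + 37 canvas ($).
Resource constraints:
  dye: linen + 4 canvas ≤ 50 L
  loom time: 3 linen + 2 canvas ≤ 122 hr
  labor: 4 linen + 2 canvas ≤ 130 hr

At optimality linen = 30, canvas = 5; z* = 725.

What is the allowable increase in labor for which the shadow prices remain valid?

Binding constraints: dye, labor. The basis is B = [[1,4],[4,2]] with det -14.
Per unit increase in labor, x* moves by d = (0.2857, -0.0714).
The basis stays optimal until loom time becomes binding; allowable increase = 30.8 hr.

30.8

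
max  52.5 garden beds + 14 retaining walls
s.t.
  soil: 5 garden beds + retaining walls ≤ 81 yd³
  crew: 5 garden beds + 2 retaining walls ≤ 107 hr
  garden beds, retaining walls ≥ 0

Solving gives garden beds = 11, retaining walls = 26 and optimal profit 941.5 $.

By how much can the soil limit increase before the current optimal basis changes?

Binding constraints: soil, crew. The basis is B = [[5,1],[5,2]] with det 5.
Per unit increase in soil, x* moves by d = (0.4, -1).
The basis stays optimal until retaining walls reaches 0; allowable increase = 26 yd³.

26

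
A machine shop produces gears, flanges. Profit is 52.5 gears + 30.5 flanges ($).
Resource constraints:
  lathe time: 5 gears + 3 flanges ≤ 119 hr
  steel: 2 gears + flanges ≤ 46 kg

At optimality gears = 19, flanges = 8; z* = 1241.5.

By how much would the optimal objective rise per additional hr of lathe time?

8.5

Both lathe time and steel are binding at x*.
From A_Bᵀ y = c: 5·y_lathe time + 2·y_steel = 52.5; 3·y_lathe time + 1·y_steel = 30.5.
This yields shadow prices y_lathe time = 8.5, y_steel = 5.
Shadow price of lathe time = 8.5.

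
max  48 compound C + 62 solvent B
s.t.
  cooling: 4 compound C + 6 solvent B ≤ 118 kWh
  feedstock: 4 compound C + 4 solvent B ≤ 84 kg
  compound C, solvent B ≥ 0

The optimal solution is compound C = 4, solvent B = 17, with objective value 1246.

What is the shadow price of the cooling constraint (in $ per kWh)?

Both cooling and feedstock are binding at x*.
Dual feasibility on the basic columns requires 4·y_cooling + 4·y_feedstock = 48, 6·y_cooling + 4·y_feedstock = 62.
This yields shadow prices y_cooling = 7, y_feedstock = 5.
Shadow price of cooling = 7.

7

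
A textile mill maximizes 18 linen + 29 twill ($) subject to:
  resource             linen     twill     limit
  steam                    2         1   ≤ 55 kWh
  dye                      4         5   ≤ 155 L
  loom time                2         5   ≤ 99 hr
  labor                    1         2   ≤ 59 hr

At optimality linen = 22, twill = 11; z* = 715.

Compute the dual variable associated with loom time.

5

Check each constraint at x*: steam 55/55 (tight); dye 143/155 (slack 12); loom time 99/99 (tight); labor 44/59 (slack 15).
Since dye, labor are not tight, their duals are 0.
From A_Bᵀ y = c: 2·y_steam + 2·y_loom time = 18; 1·y_steam + 5·y_loom time = 29.
This yields shadow prices y_steam = 4, y_loom time = 5.
Shadow price of loom time = 5.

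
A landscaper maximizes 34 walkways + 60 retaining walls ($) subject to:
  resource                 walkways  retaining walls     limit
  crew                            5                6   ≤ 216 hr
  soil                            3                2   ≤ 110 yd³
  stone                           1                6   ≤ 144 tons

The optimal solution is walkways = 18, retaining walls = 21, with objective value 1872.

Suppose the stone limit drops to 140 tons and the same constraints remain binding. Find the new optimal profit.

Check each constraint at x*: crew 216/216 (tight); soil 96/110 (slack 14); stone 144/144 (tight).
Slack constraints have shadow price 0 (complementary slackness).
The binding rows give the dual system: 5·y_crew + 1·y_stone = 34 and 6·y_crew + 6·y_stone = 60.
Solving: y_crew = 6, y_stone = 4.
Δz = y_stone·Δb = 4 × (-4) = -16, so new z* = 1872 − 16 = 1856.

1856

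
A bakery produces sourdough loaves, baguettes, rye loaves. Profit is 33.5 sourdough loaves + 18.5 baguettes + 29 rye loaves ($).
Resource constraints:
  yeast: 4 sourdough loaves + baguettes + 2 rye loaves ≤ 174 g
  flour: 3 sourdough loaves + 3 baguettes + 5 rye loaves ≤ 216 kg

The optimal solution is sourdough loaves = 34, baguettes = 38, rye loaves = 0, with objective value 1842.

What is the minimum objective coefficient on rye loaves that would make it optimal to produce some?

Both yeast and flour are binding at x*.
The binding rows give the dual system: 4·y_yeast + 3·y_flour = 33.5 and 1·y_yeast + 3·y_flour = 18.5.
This yields shadow prices y_yeast = 5, y_flour = 4.5.
rye loaves enters the basis when its profit ≥ yᵀa₃ = 5·2 + 4.5·5 = 32.5.

32.5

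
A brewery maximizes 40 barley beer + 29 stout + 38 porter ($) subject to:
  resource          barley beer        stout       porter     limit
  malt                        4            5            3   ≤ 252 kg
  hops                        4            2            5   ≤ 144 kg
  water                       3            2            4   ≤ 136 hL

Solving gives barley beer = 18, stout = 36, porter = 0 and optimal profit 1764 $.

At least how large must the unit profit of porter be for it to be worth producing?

44

Binding: malt and hops. Non-binding: water (10 unused).
Slack constraints have shadow price 0 (complementary slackness).
From A_Bᵀ y = c: 4·y_malt + 4·y_hops = 40; 5·y_malt + 2·y_hops = 29.
→ y_malt = 3 and y_hops = 7.
porter enters the basis when its profit ≥ yᵀa₃ = 3·3 + 7·5 = 44.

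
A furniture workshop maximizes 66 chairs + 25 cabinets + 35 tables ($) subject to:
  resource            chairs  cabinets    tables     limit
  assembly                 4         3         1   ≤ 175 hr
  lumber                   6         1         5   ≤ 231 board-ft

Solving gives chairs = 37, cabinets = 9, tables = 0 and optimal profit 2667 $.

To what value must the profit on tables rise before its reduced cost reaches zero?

Check each constraint at x*: assembly 175/175 (tight); lumber 231/231 (tight).
The binding rows give the dual system: 4·y_assembly + 6·y_lumber = 66 and 3·y_assembly + 1·y_lumber = 25.
This yields shadow prices y_assembly = 6, y_lumber = 7.
tables enters the basis when its profit ≥ yᵀa₃ = 6·1 + 7·5 = 41.

41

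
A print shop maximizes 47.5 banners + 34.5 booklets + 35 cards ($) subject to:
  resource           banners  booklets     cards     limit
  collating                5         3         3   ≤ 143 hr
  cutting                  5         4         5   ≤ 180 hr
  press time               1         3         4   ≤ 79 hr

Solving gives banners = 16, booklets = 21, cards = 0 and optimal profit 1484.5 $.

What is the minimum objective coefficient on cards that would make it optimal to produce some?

At the optimum: collating uses 143 of 143 (binding); cutting uses 164 of 180 (slack = 16); press time uses 79 of 79 (binding).
By complementary slackness, y = 0 for the non-binding constraint.
The binding rows give the dual system: 5·y_collating + 1·y_press time = 47.5 and 3·y_collating + 3·y_press time = 34.5.
This yields shadow prices y_collating = 9, y_press time = 2.5.
cards enters the basis when its profit ≥ yᵀa₃ = 9·3 + 2.5·4 = 37.

37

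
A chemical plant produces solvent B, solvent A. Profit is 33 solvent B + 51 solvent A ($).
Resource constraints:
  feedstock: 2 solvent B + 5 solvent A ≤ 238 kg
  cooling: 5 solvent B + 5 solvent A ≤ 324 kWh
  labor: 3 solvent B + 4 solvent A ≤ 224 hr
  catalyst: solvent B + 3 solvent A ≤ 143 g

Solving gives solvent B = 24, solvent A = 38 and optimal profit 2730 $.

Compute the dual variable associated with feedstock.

Binding: feedstock and labor. Non-binding: cooling (14 unused), catalyst (5 unused).
By complementary slackness, y = 0 for the non-binding constraints.
Dual feasibility on the basic columns requires 2·y_feedstock + 3·y_labor = 33, 5·y_feedstock + 4·y_labor = 51.
Solving: y_feedstock = 3, y_labor = 9.
Shadow price of feedstock = 3.

3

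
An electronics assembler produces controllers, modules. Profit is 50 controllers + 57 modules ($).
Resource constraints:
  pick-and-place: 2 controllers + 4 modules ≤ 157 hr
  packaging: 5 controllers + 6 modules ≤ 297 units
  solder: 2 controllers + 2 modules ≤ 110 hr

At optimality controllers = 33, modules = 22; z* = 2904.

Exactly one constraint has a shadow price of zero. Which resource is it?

pick-and-place

pick-and-place: 154/157 (slack 3)
packaging: 297/297 (binding)
solder: 110/110 (binding)
By complementary slackness, a constraint with positive slack has shadow price 0 → pick-and-place.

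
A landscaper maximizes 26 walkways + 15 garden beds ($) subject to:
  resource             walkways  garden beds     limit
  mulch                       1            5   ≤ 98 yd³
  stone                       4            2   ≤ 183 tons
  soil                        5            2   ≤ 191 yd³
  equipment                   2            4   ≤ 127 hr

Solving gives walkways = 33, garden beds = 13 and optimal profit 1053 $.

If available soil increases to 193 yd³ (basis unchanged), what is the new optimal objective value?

1063

Check each constraint at x*: mulch 98/98 (tight); stone 158/183 (slack 25); soil 191/191 (tight); equipment 118/127 (slack 9).
Since stone, equipment are not tight, their duals are 0.
Dual feasibility on the basic columns requires 1·y_mulch + 5·y_soil = 26, 5·y_mulch + 2·y_soil = 15.
Solving: y_mulch = 1, y_soil = 5.
Δz = y_soil·Δb = 5 × (2) = 10, so new z* = 1053 + 10 = 1063.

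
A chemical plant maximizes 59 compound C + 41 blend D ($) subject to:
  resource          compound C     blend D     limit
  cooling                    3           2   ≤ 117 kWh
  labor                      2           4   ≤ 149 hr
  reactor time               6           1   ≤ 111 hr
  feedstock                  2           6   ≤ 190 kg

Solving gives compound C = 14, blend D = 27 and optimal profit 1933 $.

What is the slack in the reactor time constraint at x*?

0

reactor time used = 6·14 + 1·27 = 111; slack = 111 − 111 = 0.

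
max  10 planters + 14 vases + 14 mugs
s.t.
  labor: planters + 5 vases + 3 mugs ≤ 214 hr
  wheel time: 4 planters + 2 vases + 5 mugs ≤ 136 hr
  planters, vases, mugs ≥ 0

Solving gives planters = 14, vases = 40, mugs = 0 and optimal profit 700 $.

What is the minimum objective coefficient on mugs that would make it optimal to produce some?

Check each constraint at x*: labor 214/214 (tight); wheel time 136/136 (tight).
Dual feasibility on the basic columns requires 1·y_labor + 4·y_wheel time = 10, 5·y_labor + 2·y_wheel time = 14.
This yields shadow prices y_labor = 2, y_wheel time = 2.
mugs enters the basis when its profit ≥ yᵀa₃ = 2·3 + 2·5 = 16.

16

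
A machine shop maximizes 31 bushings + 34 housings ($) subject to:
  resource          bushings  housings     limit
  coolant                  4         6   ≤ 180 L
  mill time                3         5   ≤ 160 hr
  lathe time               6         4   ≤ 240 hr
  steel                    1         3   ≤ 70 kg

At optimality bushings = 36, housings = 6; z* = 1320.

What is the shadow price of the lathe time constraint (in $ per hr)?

2.5

Check each constraint at x*: coolant 180/180 (tight); mill time 138/160 (slack 22); lathe time 240/240 (tight); steel 54/70 (slack 16).
By complementary slackness, y = 0 for the non-binding constraints.
The binding rows give the dual system: 4·y_coolant + 6·y_lathe time = 31 and 6·y_coolant + 4·y_lathe time = 34.
This yields shadow prices y_coolant = 4, y_lathe time = 2.5.
Shadow price of lathe time = 2.5.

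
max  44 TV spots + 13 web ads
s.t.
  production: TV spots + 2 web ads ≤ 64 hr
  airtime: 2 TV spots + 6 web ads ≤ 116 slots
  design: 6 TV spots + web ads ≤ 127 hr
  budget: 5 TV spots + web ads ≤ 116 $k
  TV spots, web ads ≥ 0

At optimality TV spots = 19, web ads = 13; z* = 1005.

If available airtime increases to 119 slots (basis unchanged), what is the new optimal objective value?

Binding: airtime and design. Non-binding: production (19 unused), budget (8 unused).
Slack constraints have shadow price 0 (complementary slackness).
From A_Bᵀ y = c: 2·y_airtime + 6·y_design = 44; 6·y_airtime + 1·y_design = 13.
This yields shadow prices y_airtime = 1, y_design = 7.
Δz = y_airtime·Δb = 1 × (3) = 3, so new z* = 1005 + 3 = 1008.

1008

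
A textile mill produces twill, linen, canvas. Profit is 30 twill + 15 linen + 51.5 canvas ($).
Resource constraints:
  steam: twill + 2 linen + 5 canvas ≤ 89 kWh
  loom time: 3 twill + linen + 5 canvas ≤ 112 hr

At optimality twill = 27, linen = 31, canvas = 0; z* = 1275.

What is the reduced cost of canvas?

Check each constraint at x*: steam 89/89 (tight); loom time 112/112 (tight).
From A_Bᵀ y = c: 1·y_steam + 3·y_loom time = 30; 2·y_steam + 1·y_loom time = 15.
Solving: y_steam = 3, y_loom time = 9.
Reduced cost of canvas: c₃ − yᵀa₃ = 51.5 − (3·5 + 9·5) = 51.5 − 60 = -8.5.

-8.5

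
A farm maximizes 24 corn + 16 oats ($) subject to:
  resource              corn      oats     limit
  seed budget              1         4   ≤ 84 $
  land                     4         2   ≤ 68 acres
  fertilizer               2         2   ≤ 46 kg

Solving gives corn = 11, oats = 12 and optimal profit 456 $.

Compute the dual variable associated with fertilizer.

At the optimum: seed budget uses 59 of 84 (slack = 25); land uses 68 of 68 (binding); fertilizer uses 46 of 46 (binding).
By complementary slackness, y = 0 for the non-binding constraint.
Dual feasibility on the basic columns requires 4·y_land + 2·y_fertilizer = 24, 2·y_land + 2·y_fertilizer = 16.
Solving: y_land = 4, y_fertilizer = 4.
Shadow price of fertilizer = 4.

4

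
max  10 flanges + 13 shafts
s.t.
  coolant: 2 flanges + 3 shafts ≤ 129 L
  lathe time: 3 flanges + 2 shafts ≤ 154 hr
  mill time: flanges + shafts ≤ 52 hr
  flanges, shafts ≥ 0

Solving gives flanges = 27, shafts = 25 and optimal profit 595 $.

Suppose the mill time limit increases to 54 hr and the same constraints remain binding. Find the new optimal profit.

Binding: coolant and mill time. Non-binding: lathe time (23 unused).
Slack constraints have shadow price 0 (complementary slackness).
Dual feasibility on the basic columns requires 2·y_coolant + 1·y_mill time = 10, 3·y_coolant + 1·y_mill time = 13.
This yields shadow prices y_coolant = 3, y_mill time = 4.
Δz = y_mill time·Δb = 4 × (2) = 8, so new z* = 595 + 8 = 603.

603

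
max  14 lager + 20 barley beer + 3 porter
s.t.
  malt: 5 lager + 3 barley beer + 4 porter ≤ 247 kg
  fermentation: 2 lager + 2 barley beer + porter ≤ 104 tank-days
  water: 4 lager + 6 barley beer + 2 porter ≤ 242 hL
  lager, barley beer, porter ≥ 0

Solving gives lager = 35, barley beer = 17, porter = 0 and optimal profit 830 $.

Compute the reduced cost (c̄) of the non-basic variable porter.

Check each constraint at x*: malt 226/247 (slack 21); fermentation 104/104 (tight); water 242/242 (tight).
Since malt is not tight, its dual is 0.
Dual feasibility on the basic columns requires 2·y_fermentation + 4·y_water = 14, 2·y_fermentation + 6·y_water = 20.
This yields shadow prices y_fermentation = 1, y_water = 3.
Reduced cost of porter: c₃ − yᵀa₃ = 3 − (1·1 + 3·2) = 3 − 7 = -4.

-4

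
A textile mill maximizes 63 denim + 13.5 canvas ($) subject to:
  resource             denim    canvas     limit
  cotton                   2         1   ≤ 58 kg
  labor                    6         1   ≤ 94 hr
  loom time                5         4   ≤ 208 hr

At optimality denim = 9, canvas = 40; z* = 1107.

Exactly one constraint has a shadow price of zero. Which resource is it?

loom time

cotton: 58/58 (binding)
labor: 94/94 (binding)
loom time: 205/208 (slack 3)
By complementary slackness, a constraint with positive slack has shadow price 0 → loom time.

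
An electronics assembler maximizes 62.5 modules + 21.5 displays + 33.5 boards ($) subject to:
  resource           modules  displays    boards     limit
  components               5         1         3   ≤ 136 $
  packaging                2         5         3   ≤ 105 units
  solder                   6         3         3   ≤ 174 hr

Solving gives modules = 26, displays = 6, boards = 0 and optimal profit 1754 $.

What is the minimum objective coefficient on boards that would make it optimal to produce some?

34.5

Check each constraint at x*: components 136/136 (tight); packaging 82/105 (slack 23); solder 174/174 (tight).
Since packaging is not tight, its dual is 0.
From A_Bᵀ y = c: 5·y_components + 6·y_solder = 62.5; 1·y_components + 3·y_solder = 21.5.
→ y_components = 6.5 and y_solder = 5.
boards enters the basis when its profit ≥ yᵀa₃ = 6.5·3 + 5·3 = 34.5.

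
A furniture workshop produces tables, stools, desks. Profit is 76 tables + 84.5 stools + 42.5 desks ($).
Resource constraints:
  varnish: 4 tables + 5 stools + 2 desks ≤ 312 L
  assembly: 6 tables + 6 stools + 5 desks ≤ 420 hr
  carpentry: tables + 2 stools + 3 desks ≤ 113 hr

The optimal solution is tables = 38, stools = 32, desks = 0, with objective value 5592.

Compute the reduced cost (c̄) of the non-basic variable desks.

-9.5

Binding: varnish and assembly. Non-binding: carpentry (11 unused).
By complementary slackness, y = 0 for the non-binding constraint.
The binding rows give the dual system: 4·y_varnish + 6·y_assembly = 76 and 5·y_varnish + 6·y_assembly = 84.5.
This yields shadow prices y_varnish = 8.5, y_assembly = 7.
Reduced cost of desks: c₃ − yᵀa₃ = 42.5 − (8.5·2 + 7·5) = 42.5 − 52 = -9.5.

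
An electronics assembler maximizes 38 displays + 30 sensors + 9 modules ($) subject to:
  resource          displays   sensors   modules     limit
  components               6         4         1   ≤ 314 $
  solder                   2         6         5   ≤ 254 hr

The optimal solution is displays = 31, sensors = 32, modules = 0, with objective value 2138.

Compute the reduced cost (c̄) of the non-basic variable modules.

-2

Check each constraint at x*: components 314/314 (tight); solder 254/254 (tight).
The binding rows give the dual system: 6·y_components + 2·y_solder = 38 and 4·y_components + 6·y_solder = 30.
→ y_components = 6 and y_solder = 1.
Reduced cost of modules: c₃ − yᵀa₃ = 9 − (6·1 + 1·5) = 9 − 11 = -2.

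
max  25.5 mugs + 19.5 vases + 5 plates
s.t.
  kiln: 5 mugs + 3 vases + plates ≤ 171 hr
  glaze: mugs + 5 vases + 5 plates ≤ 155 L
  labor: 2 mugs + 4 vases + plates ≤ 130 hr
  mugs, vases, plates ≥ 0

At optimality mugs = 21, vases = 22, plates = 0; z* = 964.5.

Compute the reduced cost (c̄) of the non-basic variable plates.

-1

At the optimum: kiln uses 171 of 171 (binding); glaze uses 131 of 155 (slack = 24); labor uses 130 of 130 (binding).
By complementary slackness, y = 0 for the non-binding constraint.
The binding rows give the dual system: 5·y_kiln + 2·y_labor = 25.5 and 3·y_kiln + 4·y_labor = 19.5.
This yields shadow prices y_kiln = 4.5, y_labor = 1.5.
Reduced cost of plates: c₃ − yᵀa₃ = 5 − (4.5·1 + 1.5·1) = 5 − 6 = -1.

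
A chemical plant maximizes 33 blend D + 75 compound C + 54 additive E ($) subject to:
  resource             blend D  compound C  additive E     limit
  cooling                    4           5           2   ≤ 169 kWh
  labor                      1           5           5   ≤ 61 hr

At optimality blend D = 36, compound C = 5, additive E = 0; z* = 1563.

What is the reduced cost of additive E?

Both cooling and labor are binding at x*.
The binding rows give the dual system: 4·y_cooling + 1·y_labor = 33 and 5·y_cooling + 5·y_labor = 75.
→ y_cooling = 6 and y_labor = 9.
Reduced cost of additive E: c₃ − yᵀa₃ = 54 − (6·2 + 9·5) = 54 − 57 = -3.

-3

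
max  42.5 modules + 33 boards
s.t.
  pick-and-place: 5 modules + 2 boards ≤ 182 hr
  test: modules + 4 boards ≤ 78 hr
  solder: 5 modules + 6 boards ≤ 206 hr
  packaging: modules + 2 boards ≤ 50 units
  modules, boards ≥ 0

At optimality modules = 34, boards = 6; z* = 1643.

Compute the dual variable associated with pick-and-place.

4.5

Binding: pick-and-place and solder. Non-binding: test (20 unused), packaging (4 unused).
Slack constraints have shadow price 0 (complementary slackness).
Dual feasibility on the basic columns requires 5·y_pick-and-place + 5·y_solder = 42.5, 2·y_pick-and-place + 6·y_solder = 33.
Solving: y_pick-and-place = 4.5, y_solder = 4.
Shadow price of pick-and-place = 4.5.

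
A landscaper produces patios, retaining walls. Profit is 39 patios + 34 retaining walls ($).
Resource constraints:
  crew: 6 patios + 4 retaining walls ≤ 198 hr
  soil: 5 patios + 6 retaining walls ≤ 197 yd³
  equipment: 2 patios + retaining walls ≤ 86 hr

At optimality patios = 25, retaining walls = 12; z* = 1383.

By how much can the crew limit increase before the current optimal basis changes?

Binding constraints: crew, soil. The basis is B = [[6,4],[5,6]] with det 16.
Per unit increase in crew, x* moves by d = (0.375, -0.3125).
The basis stays optimal until retaining walls reaches 0; allowable increase = 38.4 hr.

38.4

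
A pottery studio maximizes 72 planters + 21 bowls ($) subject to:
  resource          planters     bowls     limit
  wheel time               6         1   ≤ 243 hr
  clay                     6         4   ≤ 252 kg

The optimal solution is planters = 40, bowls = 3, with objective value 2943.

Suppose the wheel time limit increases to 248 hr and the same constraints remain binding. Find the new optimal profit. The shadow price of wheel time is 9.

2988

Δb = 5, so new z* = 2943 + (9)·(5) = 2943 + 45 = 2988.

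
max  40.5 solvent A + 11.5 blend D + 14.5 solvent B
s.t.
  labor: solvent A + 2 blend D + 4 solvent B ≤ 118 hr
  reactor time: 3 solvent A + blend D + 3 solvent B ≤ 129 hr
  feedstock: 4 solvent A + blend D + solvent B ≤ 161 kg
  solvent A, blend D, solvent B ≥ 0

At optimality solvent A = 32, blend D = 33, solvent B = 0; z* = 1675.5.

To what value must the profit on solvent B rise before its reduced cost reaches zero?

22.5

Check each constraint at x*: labor 98/118 (slack 20); reactor time 129/129 (tight); feedstock 161/161 (tight).
By complementary slackness, y = 0 for the non-binding constraint.
The binding rows give the dual system: 3·y_reactor time + 4·y_feedstock = 40.5 and 1·y_reactor time + 1·y_feedstock = 11.5.
Solving: y_reactor time = 5.5, y_feedstock = 6.
solvent B enters the basis when its profit ≥ yᵀa₃ = 5.5·3 + 6·1 = 22.5.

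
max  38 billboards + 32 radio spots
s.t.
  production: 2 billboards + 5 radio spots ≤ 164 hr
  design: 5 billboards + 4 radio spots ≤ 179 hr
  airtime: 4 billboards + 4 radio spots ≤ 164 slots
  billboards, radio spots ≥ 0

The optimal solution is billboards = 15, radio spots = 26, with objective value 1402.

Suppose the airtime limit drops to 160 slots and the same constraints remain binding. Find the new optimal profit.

Binding: design and airtime. Non-binding: production (4 unused).
By complementary slackness, y = 0 for the non-binding constraint.
Dual feasibility on the basic columns requires 5·y_design + 4·y_airtime = 38, 4·y_design + 4·y_airtime = 32.
This yields shadow prices y_design = 6, y_airtime = 2.
Δz = y_airtime·Δb = 2 × (-4) = -8, so new z* = 1402 − 8 = 1394.

1394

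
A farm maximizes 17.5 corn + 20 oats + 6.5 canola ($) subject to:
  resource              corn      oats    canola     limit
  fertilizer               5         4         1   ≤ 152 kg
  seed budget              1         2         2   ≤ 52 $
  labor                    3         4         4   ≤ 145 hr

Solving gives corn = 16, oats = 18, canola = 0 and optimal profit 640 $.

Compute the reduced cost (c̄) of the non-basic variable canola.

-6

At the optimum: fertilizer uses 152 of 152 (binding); seed budget uses 52 of 52 (binding); labor uses 120 of 145 (slack = 25).
By complementary slackness, y = 0 for the non-binding constraint.
Dual feasibility on the basic columns requires 5·y_fertilizer + 1·y_seed budget = 17.5, 4·y_fertilizer + 2·y_seed budget = 20.
This yields shadow prices y_fertilizer = 2.5, y_seed budget = 5.
Reduced cost of canola: c₃ − yᵀa₃ = 6.5 − (2.5·1 + 5·2) = 6.5 − 12.5 = -6.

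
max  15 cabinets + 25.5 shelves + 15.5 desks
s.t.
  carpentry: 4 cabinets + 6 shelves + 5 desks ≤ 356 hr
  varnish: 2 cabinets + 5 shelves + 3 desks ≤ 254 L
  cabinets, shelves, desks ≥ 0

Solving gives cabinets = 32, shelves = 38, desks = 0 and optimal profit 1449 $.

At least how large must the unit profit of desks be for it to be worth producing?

19.5

At the optimum: carpentry uses 356 of 356 (binding); varnish uses 254 of 254 (binding).
The binding rows give the dual system: 4·y_carpentry + 2·y_varnish = 15 and 6·y_carpentry + 5·y_varnish = 25.5.
→ y_carpentry = 3 and y_varnish = 1.5.
desks enters the basis when its profit ≥ yᵀa₃ = 3·5 + 1.5·3 = 19.5.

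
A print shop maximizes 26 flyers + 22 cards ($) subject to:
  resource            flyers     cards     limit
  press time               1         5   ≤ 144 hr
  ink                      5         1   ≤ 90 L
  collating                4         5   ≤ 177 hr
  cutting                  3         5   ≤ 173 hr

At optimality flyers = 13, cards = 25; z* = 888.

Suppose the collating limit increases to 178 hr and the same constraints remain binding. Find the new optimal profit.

Binding: ink and collating. Non-binding: press time (6 unused), cutting (9 unused).
Since press time, cutting are not tight, their duals are 0.
The binding rows give the dual system: 5·y_ink + 4·y_collating = 26 and 1·y_ink + 5·y_collating = 22.
Solving: y_ink = 2, y_collating = 4.
Δz = y_collating·Δb = 4 × (1) = 4, so new z* = 888 + 4 = 892.

892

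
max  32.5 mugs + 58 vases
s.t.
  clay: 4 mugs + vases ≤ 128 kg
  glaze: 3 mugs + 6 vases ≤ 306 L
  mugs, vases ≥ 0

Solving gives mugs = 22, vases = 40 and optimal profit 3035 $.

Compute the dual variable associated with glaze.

Check each constraint at x*: clay 128/128 (tight); glaze 306/306 (tight).
Dual feasibility on the basic columns requires 4·y_clay + 3·y_glaze = 32.5, 1·y_clay + 6·y_glaze = 58.
Solving: y_clay = 1, y_glaze = 9.5.
Shadow price of glaze = 9.5.

9.5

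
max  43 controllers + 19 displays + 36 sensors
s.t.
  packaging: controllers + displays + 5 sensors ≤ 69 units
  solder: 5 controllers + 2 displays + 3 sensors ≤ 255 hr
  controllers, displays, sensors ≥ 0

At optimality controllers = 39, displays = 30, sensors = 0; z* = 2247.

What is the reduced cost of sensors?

At the optimum: packaging uses 69 of 69 (binding); solder uses 255 of 255 (binding).
Dual feasibility on the basic columns requires 1·y_packaging + 5·y_solder = 43, 1·y_packaging + 2·y_solder = 19.
Solving: y_packaging = 3, y_solder = 8.
Reduced cost of sensors: c₃ − yᵀa₃ = 36 − (3·5 + 8·3) = 36 − 39 = -3.

-3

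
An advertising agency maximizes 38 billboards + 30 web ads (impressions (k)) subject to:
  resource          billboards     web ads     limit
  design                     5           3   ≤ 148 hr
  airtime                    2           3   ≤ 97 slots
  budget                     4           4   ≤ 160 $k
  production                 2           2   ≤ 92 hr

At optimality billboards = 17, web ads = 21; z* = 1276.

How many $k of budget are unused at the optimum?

8

budget used = 4·17 + 4·21 = 152; slack = 160 − 152 = 8.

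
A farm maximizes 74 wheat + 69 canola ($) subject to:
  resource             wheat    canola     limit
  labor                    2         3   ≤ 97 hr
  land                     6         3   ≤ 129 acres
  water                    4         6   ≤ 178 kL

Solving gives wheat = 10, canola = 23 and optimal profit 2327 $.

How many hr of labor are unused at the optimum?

labor used = 2·10 + 3·23 = 89; slack = 97 − 89 = 8.

8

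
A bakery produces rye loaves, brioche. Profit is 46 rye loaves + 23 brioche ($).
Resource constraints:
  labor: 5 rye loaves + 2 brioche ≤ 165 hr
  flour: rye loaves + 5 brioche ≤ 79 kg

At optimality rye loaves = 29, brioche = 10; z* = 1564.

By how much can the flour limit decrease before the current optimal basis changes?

Binding constraints: labor, flour. The basis is B = [[5,2],[1,5]] with det 23.
Per unit decrease in flour, x* moves by d = (0.087, -0.2174).
The basis stays optimal until brioche reaches 0; allowable decrease = 46 kg.

46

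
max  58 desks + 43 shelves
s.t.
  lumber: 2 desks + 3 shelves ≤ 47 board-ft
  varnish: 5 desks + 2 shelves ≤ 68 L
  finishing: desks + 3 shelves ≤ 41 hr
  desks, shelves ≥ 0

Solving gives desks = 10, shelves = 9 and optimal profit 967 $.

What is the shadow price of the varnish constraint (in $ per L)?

Binding: lumber and varnish. Non-binding: finishing (4 unused).
Since finishing is not tight, its dual is 0.
Dual feasibility on the basic columns requires 2·y_lumber + 5·y_varnish = 58, 3·y_lumber + 2·y_varnish = 43.
This yields shadow prices y_lumber = 9, y_varnish = 8.
Shadow price of varnish = 8.

8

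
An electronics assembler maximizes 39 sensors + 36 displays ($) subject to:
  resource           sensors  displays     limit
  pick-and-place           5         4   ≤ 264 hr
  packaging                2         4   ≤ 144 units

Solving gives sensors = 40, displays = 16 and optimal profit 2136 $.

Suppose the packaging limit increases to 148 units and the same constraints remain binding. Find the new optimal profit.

2144

At the optimum: pick-and-place uses 264 of 264 (binding); packaging uses 144 of 144 (binding).
From A_Bᵀ y = c: 5·y_pick-and-place + 2·y_packaging = 39; 4·y_pick-and-place + 4·y_packaging = 36.
This yields shadow prices y_pick-and-place = 7, y_packaging = 2.
Δz = y_packaging·Δb = 2 × (4) = 8, so new z* = 2136 + 8 = 2144.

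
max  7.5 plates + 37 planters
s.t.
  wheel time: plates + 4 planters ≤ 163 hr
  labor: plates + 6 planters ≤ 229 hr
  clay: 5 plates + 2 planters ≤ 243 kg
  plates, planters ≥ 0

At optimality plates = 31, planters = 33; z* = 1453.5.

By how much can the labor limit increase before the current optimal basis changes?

Binding constraints: wheel time, labor. The basis is B = [[1,4],[1,6]] with det 2.
Per unit increase in labor, x* moves by d = (-2, 0.5).
The basis stays optimal until plates reaches 0; allowable increase = 15.5 hr.

15.5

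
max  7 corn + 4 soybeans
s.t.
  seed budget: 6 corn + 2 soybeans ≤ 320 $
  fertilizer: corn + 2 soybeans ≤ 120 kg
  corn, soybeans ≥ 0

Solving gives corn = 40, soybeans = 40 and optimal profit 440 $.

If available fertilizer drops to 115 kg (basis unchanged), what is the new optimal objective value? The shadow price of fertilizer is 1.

Δb = -5, so new z* = 440 + (1)·(-5) = 440 − 5 = 435.

435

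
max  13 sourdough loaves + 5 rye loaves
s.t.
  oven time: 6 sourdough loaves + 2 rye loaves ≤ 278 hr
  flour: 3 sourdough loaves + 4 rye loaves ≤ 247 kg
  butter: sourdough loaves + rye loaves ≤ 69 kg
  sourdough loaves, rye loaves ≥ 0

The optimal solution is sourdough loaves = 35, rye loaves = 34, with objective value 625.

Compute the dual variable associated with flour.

Binding: oven time and butter. Non-binding: flour (6 unused).
Slack constraints have shadow price 0 (complementary slackness).
From A_Bᵀ y = c: 6·y_oven time + 1·y_butter = 13; 2·y_oven time + 1·y_butter = 5.
This yields shadow prices y_oven time = 2, y_butter = 1.
Shadow price of flour = 0.

0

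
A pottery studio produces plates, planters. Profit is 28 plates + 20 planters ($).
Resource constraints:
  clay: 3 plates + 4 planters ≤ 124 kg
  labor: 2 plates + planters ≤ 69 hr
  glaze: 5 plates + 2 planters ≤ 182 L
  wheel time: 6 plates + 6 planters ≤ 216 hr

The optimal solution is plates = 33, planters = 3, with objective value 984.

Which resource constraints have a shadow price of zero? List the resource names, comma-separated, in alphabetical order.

clay: 111/124 (slack 13)
labor: 69/69 (binding)
glaze: 171/182 (slack 11)
wheel time: 216/216 (binding)
By complementary slackness, a constraint with positive slack has shadow price 0 → clay, glaze.

clay, glaze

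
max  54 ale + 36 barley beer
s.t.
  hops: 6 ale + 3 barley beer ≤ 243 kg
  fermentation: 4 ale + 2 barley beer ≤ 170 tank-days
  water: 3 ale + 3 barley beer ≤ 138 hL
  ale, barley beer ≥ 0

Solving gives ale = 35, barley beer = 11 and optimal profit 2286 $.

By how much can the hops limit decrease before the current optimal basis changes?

Binding constraints: hops, water. The basis is B = [[6,3],[3,3]] with det 9.
Per unit decrease in hops, x* moves by d = (-0.3333, 0.3333).
The basis stays optimal until ale reaches 0; allowable decrease = 105 kg.

105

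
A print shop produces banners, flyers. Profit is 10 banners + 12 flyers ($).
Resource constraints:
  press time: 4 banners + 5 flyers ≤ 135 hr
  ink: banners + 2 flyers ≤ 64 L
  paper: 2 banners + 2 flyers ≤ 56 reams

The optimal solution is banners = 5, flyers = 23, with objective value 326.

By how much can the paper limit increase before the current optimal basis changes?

Binding constraints: press time, paper. The basis is B = [[4,5],[2,2]] with det -2.
Per unit increase in paper, x* moves by d = (2.5, -2).
The basis stays optimal until flyers reaches 0; allowable increase = 11.5 reams.

11.5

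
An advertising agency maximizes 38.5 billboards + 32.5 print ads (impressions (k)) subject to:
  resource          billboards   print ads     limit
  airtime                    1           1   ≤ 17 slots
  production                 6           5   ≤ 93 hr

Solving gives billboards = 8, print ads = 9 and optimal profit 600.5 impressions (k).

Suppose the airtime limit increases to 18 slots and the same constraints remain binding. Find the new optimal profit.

603

Check each constraint at x*: airtime 17/17 (tight); production 93/93 (tight).
Dual feasibility on the basic columns requires 1·y_airtime + 6·y_production = 38.5, 1·y_airtime + 5·y_production = 32.5.
This yields shadow prices y_airtime = 2.5, y_production = 6.
Δz = y_airtime·Δb = 2.5 × (1) = 2.5, so new z* = 600.5 + 2.5 = 603.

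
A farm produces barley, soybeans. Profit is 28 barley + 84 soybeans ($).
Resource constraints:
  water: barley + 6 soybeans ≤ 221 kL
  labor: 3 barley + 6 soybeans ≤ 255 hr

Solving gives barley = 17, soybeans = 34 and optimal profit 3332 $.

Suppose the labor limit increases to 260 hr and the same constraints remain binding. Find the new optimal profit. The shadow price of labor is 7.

Δb = 5, so new z* = 3332 + (7)·(5) = 3332 + 35 = 3367.

3367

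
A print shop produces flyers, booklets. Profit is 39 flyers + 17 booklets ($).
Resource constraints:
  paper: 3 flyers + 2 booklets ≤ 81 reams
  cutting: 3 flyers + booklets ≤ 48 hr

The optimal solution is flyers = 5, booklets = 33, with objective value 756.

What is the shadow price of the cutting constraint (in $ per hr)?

Check each constraint at x*: paper 81/81 (tight); cutting 48/48 (tight).
From A_Bᵀ y = c: 3·y_paper + 3·y_cutting = 39; 2·y_paper + 1·y_cutting = 17.
Solving: y_paper = 4, y_cutting = 9.
Shadow price of cutting = 9.

9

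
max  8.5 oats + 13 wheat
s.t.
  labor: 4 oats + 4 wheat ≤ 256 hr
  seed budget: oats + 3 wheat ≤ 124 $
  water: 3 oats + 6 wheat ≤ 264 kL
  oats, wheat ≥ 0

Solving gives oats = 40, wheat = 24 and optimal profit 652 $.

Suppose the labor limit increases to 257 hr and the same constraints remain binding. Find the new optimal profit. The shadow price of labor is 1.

653

Δb = 1, so new z* = 652 + (1)·(1) = 652 + 1 = 653.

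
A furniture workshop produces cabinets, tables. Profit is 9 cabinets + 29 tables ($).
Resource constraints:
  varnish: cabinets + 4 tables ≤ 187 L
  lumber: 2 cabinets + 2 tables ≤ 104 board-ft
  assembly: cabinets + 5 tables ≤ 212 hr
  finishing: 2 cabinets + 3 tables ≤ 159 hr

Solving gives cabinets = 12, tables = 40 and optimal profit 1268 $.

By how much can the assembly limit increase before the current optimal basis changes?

20

Binding constraints: lumber, assembly. The basis is B = [[2,2],[1,5]] with det 8.
Per unit increase in assembly, x* moves by d = (-0.25, 0.25).
The basis stays optimal until varnish becomes binding; allowable increase = 20 hr.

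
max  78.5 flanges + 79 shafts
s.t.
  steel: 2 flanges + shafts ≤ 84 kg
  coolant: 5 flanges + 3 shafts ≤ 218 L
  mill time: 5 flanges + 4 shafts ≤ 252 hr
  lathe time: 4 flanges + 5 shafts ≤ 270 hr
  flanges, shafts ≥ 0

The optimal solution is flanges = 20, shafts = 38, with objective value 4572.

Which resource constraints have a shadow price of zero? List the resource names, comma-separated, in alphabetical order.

steel: 78/84 (slack 6)
coolant: 214/218 (slack 4)
mill time: 252/252 (binding)
lathe time: 270/270 (binding)
By complementary slackness, a constraint with positive slack has shadow price 0 → coolant, steel.

coolant, steel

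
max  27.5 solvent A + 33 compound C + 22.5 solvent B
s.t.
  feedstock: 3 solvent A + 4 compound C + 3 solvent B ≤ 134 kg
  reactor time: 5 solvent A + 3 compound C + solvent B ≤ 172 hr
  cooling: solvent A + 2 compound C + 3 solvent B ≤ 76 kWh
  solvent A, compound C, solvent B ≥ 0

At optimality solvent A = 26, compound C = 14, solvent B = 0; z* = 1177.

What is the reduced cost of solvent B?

Check each constraint at x*: feedstock 134/134 (tight); reactor time 172/172 (tight); cooling 54/76 (slack 22).
Slack constraints have shadow price 0 (complementary slackness).
From A_Bᵀ y = c: 3·y_feedstock + 5·y_reactor time = 27.5; 4·y_feedstock + 3·y_reactor time = 33.
→ y_feedstock = 7.5 and y_reactor time = 1.
Reduced cost of solvent B: c₃ − yᵀa₃ = 22.5 − (7.5·3 + 1·1) = 22.5 − 23.5 = -1.

-1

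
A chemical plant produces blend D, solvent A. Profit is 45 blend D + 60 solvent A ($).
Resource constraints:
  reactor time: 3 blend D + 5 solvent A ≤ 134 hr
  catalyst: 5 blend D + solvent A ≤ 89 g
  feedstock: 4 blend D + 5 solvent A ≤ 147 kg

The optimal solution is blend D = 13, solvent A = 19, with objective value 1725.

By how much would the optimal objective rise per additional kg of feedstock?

Binding: reactor time and feedstock. Non-binding: catalyst (5 unused).
By complementary slackness, y = 0 for the non-binding constraint.
The binding rows give the dual system: 3·y_reactor time + 4·y_feedstock = 45 and 5·y_reactor time + 5·y_feedstock = 60.
This yields shadow prices y_reactor time = 3, y_feedstock = 9.
Shadow price of feedstock = 9.

9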